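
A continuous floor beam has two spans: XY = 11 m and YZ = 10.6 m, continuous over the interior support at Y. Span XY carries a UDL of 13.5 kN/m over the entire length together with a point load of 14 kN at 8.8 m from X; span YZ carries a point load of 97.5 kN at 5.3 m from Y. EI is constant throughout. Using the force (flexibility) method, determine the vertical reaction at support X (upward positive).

Insert a hinge at Y; M_Y is the redundant, and each span becomes simply supported.
Discontinuity in slope at Y on the released structure — sum the simple-span end rotations:
  span XY: UDL 13.5: wL³/(24EI) = 748.7/EI
  span XY: point load 14 at a = 8.8: Pab(L + a)/(6LEI) = 81.31/EI
  span YZ: point load 97.5 at a = 5.3: Pab(L + b)/(6LEI) = 684.7/EI
  relative rotation θ_0 = (830 + 684.7)/EI = 1515/EI
A unit hogging moment at Y produces rotation L₁/(3EI) + L₂/(3EI) = 7.2/EI.
Slope continuity at Y: θ_0 = M_Y·7.2/EI, so M_Y = 1515/7.2 = 210.4 kN·m (hogging).
Span XY, ΣM about X with M_Y applied at Y: R_Y^{XY}·11 = 940 + 210.4, so R_Y^{XY} = 104.6 kN and R_X = 162.5 − 104.6 = 57.93 kN.

R_X = 57.93 kN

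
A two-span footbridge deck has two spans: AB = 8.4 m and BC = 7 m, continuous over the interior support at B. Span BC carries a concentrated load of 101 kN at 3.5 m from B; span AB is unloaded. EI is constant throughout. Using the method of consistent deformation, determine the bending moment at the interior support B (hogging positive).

Insert a hinge at B; M_B is the redundant, and each span becomes simply supported.
Discontinuity in slope at B on the released structure — sum the simple-span end rotations:
  span BC: point load 101 at a = 3.5: Pab(L + b)/(6LEI) = 309.3/EI
  relative rotation θ_0 = (0 + 309.3)/EI = 309.3/EI
A unit hogging moment at B produces rotation L₁/(3EI) + L₂/(3EI) = 5.133/EI.
Compatibility: M_B·(L₁+L₂)/(3EI) = θ_0, giving M_B = 60.26 kN·m (hogging).

M_B = 60.26 kN·m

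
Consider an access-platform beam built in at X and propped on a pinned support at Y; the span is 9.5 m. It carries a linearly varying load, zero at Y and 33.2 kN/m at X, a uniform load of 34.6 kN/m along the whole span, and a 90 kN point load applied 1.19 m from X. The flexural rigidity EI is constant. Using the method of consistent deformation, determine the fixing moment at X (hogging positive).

M_X = 677.9 kN·m

Remove the prop at Y; the released (primary) structure is a cantilever built in at X.
Downward deflection at the released point Y due to the loads:
  triangular load, peak 33.2 at the fixed end: w₀L⁴/(30EI) = 9014/EI
  UDL 34.6: wL⁴/(8EI) = 35227/EI
  point load 90 at a = 1.19: Pa²(3L − a)/(6EI) = 580.1/EI
  δ_0 = 44821/EI
Tip deflection under a unit load at Y: L³/(3EI) = 285.8/EI.
The prop prevents deflection at Y: R_Y = δ_0/δ_{YY} = 44821/285.8 = 156.8 kN.
Moment equilibrium about X: M_X = Σ(load moments about X) − R_Y·L = 2168 − 156.8×9.5 = 677.9 kN·m.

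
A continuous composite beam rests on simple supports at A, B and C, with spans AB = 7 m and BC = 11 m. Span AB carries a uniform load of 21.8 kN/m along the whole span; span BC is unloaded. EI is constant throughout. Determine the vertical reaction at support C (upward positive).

R_C = -4.721 kN

Release continuity at B by inserting a hinge; the redundant is the internal moment M_B. The primary structure is two simply-supported spans AB and BC.
Discontinuity in slope at B on the released structure — sum the simple-span end rotations:
  span AB: UDL 21.8: wL³/(24EI) = 311.6/EI
  relative rotation θ_0 = (311.6 + 0)/EI = 311.6/EI
A unit hogging moment at B produces rotation L₁/(3EI) + L₂/(3EI) = 6/EI.
Compatibility: M_B·(L₁+L₂)/(3EI) = θ_0, giving M_B = 51.93 kN·m (hogging).
Span BC, ΣM about C: R_B^{BC}·11 = 0 + 51.93, so R_B^{BC} = 4.721 kN and R_C = 0 − 4.721 = -4.721 kN.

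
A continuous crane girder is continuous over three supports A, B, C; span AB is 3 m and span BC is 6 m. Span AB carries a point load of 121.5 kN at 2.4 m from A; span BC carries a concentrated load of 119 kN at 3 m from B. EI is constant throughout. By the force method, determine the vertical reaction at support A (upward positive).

Release continuity at B by inserting a hinge; the redundant is the internal moment M_B. The primary structure is two simply-supported spans AB and BC.
End slopes at the hinge B, treating each span as simply supported:
  span AB: point load 121.5 at a = 2.4: Pab(L + a)/(6LEI) = 52.49/EI
  span BC: point load 119 at a = 3: Pab(L + b)/(6LEI) = 267.8/EI
  relative rotation θ_0 = (52.49 + 267.8)/EI = 320.2/EI
A unit hogging moment at B produces rotation L₁/(3EI) + L₂/(3EI) = 3/EI.
Compatibility: M_B·(L₁+L₂)/(3EI) = θ_0, giving M_B = 106.7 kN·m (hogging).
Span AB, ΣM about A with M_B applied at B: R_B^{AB}·3 = 291.6 + 106.7, so R_B^{AB} = 132.8 kN and R_A = 121.5 − 132.8 = -11.28 kN.

R_A = -11.28 kN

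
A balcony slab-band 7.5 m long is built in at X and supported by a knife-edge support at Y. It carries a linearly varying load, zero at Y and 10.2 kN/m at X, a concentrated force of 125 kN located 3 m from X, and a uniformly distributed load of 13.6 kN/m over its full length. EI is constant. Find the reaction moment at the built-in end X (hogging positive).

Take the reaction at Y as the redundant and release it; the primary structure is a cantilever fixed at X.
Primary-structure tip deflection at Y by superposition:
  triangular load, peak 10.2 at the fixed end: w₀L⁴/(30EI) = 1076/EI
  point load 125 at a = 3: Pa²(3L − a)/(6EI) = 3656/EI
  UDL 13.6: wL⁴/(8EI) = 5379/EI
  δ_0 = 10111/EI
Tip deflection under a unit load at Y: L³/(3EI) = 140.6/EI.
The prop prevents deflection at Y: R_Y = δ_0/δ_{YY} = 10111/140.6 = 71.9 kN.
Moment equilibrium about X: M_X = Σ(load moments about X) − R_Y·L = 853.1 − 71.9×7.5 = 313.9 kN·m.

M_X = 313.9 kN·m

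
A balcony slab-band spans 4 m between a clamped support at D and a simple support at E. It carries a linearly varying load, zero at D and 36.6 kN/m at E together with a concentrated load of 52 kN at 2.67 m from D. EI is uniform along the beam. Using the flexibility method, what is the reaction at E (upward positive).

Take the reaction at E as the redundant and release it; the primary structure is a cantilever fixed at D.
Deflection at E on the released cantilever, summing each load's contribution:
  triangular load, peak 36.6 at the free end: 11w₀L⁴/(120EI) = 858.9/EI
  point load 52 at a = 2.67: Pa²(3L − a)/(6EI) = 576.4/EI
  δ_0 = 1435/EI
Tip deflection under a unit load at E: L³/(3EI) = 21.33/EI.
The prop prevents deflection at E: R_E = δ_0/δ_{EE} = 1435/21.33 = 67.28 kN.

R_E = 67.28 kN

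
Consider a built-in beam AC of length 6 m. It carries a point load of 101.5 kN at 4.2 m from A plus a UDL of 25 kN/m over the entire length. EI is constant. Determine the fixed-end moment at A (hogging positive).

M_A = 113.4 kN·m

Take the two fixed-end moments M_A, M_C as redundants; the released structure is the simple span AC.
Simple-span end rotations at A and C under the given loads:
  at A: point load 101.5 at a = 4.2: Pab(L + b)/(6LEI) = 166.3/EI
  at C: point load 101.5 at a = 4.2: Pab(L + a)/(6LEI) = 217.4/EI
  at A: UDL 25: wL³/(24EI) = 225/EI
  at C: UDL 25: wL³/(24EI) = 225/EI
  θ_A0 = 391.3/EI,  θ_C0 = 442.4/EI
Flexibility coefficients: a unit moment at one end gives L/(3EI) there and L/(6EI) at the far end, so f₁₁ = f₂₂ = 2/EI and f₁₂ = f₂₁ = 1/EI.
Compatibility — zero rotation at each built-in end:
  2 M_A + 1 M_C = 391.3
  1 M_A + 2 M_C = 442.4
Solving the pair gives M_A = 113.4 kN·m and M_C = 164.5 kN·m (hogging).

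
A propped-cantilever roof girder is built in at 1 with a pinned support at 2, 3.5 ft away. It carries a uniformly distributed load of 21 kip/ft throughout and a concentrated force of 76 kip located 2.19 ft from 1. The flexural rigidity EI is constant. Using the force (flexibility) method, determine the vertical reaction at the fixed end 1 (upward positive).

Remove the prop at 2; the released (primary) structure is a cantilever built in at 1.
Free-end deflection of the primary structure under the applied loading (downward +):
  UDL 21: wL⁴/(8EI) = 393.9/EI
  point load 76 at a = 2.19: Pa²(3L − a)/(6EI) = 504.8/EI
  δ_0 = 898.8/EI
Tip deflection under a unit load at 2: L³/(3EI) = 14.29/EI.
The prop prevents deflection at 2: R_2 = δ_0/δ_{22} = 898.8/14.29 = 62.89 kip.
Vertical equilibrium: R_1 = ΣP − R_2 = 149.5 − 62.89 = 86.61 kip.

R_1 = 86.61 kip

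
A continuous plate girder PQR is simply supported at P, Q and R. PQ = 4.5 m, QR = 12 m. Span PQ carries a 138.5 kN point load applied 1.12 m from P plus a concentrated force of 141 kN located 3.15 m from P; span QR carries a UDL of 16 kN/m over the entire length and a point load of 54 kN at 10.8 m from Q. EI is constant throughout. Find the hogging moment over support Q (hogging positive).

M_Q = 283.5 kN·m

Insert a hinge at Q; M_Q is the redundant, and each span becomes simply supported.
Rotations at Q on the released spans (each span's end-slope, ×1/EI):
  span PQ: point load 138.5 at a = 1.12: Pab(L + a)/(6LEI) = 109.1/EI
  span PQ: point load 141 at a = 3.15: Pab(L + a)/(6LEI) = 169.9/EI
  span QR: UDL 16: wL³/(24EI) = 1152/EI
  span QR: point load 54 at a = 10.8: Pab(L + b)/(6LEI) = 128.3/EI
  relative rotation θ_0 = (279 + 1280)/EI = 1559/EI
A unit hogging moment at Q produces rotation L₁/(3EI) + L₂/(3EI) = 5.5/EI.
Compatibility: M_Q·(L₁+L₂)/(3EI) = θ_0, giving M_Q = 283.5 kN·m (hogging).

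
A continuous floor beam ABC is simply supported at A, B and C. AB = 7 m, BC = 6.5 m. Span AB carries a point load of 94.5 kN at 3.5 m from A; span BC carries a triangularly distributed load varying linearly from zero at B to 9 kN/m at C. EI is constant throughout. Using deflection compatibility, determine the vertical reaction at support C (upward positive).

R_C = 7.963 kN

Take M_B as the redundant. Released structure: two simple spans AB and BC with a hinge at B.
Rotations at B on the released spans (each span's end-slope, ×1/EI):
  span AB: point load 94.5 at a = 3.5: Pab(L + a)/(6LEI) = 289.4/EI
  span BC: triangular load, peak 9: 7w₀L³/(360EI) = 48.06/EI
  relative rotation θ_0 = (289.4 + 48.06)/EI = 337.5/EI
A unit hogging moment at B produces rotation L₁/(3EI) + L₂/(3EI) = 4.5/EI.
Compatibility: M_B·(L₁+L₂)/(3EI) = θ_0, giving M_B = 74.99 kN·m (hogging).
Span BC, ΣM about C: R_B^{BC}·6.5 = 63.38 + 74.99, so R_B^{BC} = 21.29 kN and R_C = 29.25 − 21.29 = 7.963 kN.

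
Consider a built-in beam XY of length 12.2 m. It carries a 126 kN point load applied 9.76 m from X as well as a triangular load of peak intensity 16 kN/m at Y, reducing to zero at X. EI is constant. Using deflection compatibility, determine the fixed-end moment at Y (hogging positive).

M_Y = 315.8 kN·m

Release both end moments; the primary structure is a simply-supported span XY with redundants M_X and M_Y.
On the primary (simply-supported) span, the end slopes from the loading are:
  at X: point load 126 at a = 9.76: Pab(L + b)/(6LEI) = 600.1/EI
  at Y: point load 126 at a = 9.76: Pab(L + a)/(6LEI) = 900.2/EI
  at X: triangular load, peak 16: 7w₀L³/(360EI) = 564.9/EI
  at Y: triangular load, peak 16: w₀L³/(45EI) = 645.6/EI
  θ_X0 = 1165/EI,  θ_Y0 = 1546/EI
Flexibility coefficients: a unit moment at one end gives L/(3EI) there and L/(6EI) at the far end, so f₁₁ = f₂₂ = 4.067/EI and f₁₂ = f₂₁ = 2.033/EI.
Compatibility — zero rotation at each built-in end:
  4.067 M_X + 2.033 M_Y = 1165
  2.033 M_X + 4.067 M_Y = 1546
Solving the pair gives M_X = 128.6 kN·m and M_Y = 315.8 kN·m (hogging).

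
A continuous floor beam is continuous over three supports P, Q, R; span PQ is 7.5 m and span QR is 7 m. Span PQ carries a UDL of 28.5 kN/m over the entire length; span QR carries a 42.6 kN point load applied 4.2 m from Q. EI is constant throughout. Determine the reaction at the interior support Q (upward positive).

R_Q = 159.2 kN

Take M_Q as the redundant. Released structure: two simple spans PQ and QR with a hinge at Q.
Discontinuity in slope at Q on the released structure — sum the simple-span end rotations:
  span PQ: UDL 28.5: wL³/(24EI) = 501/EI
  span QR: point load 42.6 at a = 4.2: Pab(L + b)/(6LEI) = 116.9/EI
  relative rotation θ_0 = (501 + 116.9)/EI = 617.9/EI
A unit hogging moment at Q produces rotation L₁/(3EI) + L₂/(3EI) = 4.833/EI.
Compatibility: M_Q·(L₁+L₂)/(3EI) = θ_0, giving M_Q = 127.8 kN·m (hogging).
Span PQ, ΣM about P with M_Q applied at Q: R_Q^{PQ}·7.5 = 801.6 + 127.8, so R_Q^{PQ} = 123.9 kN and R_P = 213.8 − 123.9 = 89.83 kN.
Span QR, ΣM about R: R_Q^{QR}·7 = 119.3 + 127.8, so R_Q^{QR} = 35.3 kN and R_R = 42.6 − 35.3 = 7.298 kN.
R_Q = 123.9 + 35.3 = 159.2 kN.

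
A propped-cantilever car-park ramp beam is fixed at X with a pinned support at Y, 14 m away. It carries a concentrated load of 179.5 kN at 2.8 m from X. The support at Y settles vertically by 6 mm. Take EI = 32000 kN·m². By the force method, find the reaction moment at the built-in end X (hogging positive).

Take the reaction at Y as the redundant and release it; the primary structure is a cantilever fixed at X.
Free-end deflection of the primary structure under the applied loading (downward +):
  point load 179.5 at a = 2.8: Pa²(3L − a)/(6EI) = 9194/EI
Flexibility coefficient — unit upward force at Y: δ_{YY} = L³/(3EI) = 914.7/EI.
With EI = 32000 kN·m²: δ_0 = 0.28732 m and δ_{YY} = 0.028583 m/kN.
Compatibility — the beam at Y must follow the support down by 0.006 m: δ_0 − R_Y·δ_{YY} = 0.006, so R_Y = (0.28732 − 0.006)/0.028583 = 9.842 kN.
Moment equilibrium about X: M_X = Σ(load moments about X) − R_Y·L = 502.6 − 9.842×14 = 364.8 kN·m.

M_X = 364.8 kN·m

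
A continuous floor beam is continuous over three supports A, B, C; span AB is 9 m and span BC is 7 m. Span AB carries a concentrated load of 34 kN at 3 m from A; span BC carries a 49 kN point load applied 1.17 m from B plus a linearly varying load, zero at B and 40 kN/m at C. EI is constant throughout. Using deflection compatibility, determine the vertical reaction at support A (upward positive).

Insert a hinge at B; M_B is the redundant, and each span becomes simply supported.
End slopes at the hinge B, treating each span as simply supported:
  span AB: point load 34 at a = 3: Pab(L + a)/(6LEI) = 136/EI
  span BC: point load 49 at a = 1.17: Pab(L + b)/(6LEI) = 102.1/EI
  span BC: triangular load, peak 40: 7w₀L³/(360EI) = 266.8/EI
  relative rotation θ_0 = (136 + 368.9)/EI = 504.9/EI
A unit hogging moment at B produces rotation L₁/(3EI) + L₂/(3EI) = 5.333/EI.
Slope continuity at B: θ_0 = M_B·5.333/EI, so M_B = 504.9/5.333 = 94.66 kN·m (hogging).
Span AB, ΣM about A with M_B applied at B: R_B^{AB}·9 = 102 + 94.66, so R_B^{AB} = 21.85 kN and R_A = 34 − 21.85 = 12.15 kN.

R_A = 12.15 kN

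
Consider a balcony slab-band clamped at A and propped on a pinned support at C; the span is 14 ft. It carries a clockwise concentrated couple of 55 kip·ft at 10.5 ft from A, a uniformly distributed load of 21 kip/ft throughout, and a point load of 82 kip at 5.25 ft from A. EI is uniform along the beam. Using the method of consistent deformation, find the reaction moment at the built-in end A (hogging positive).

Release the roller at C. Primary structure: cantilever fixed at A.
Downward deflection at the released point C due to the loads:
  clockwise couple 55 at a = 10.5: M₀a(2L − a)/(2EI) = 5053/EI
  UDL 21: wL⁴/(8EI) = 100842/EI
  point load 82 at a = 5.25: Pa²(3L − a)/(6EI) = 13843/EI
  δ_0 = 119738/EI
Tip deflection under a unit load at C: L³/(3EI) = 914.7/EI.
The prop prevents deflection at C: R_C = δ_0/δ_{CC} = 119738/914.7 = 130.9 kip.
Moment equilibrium about A: M_A = Σ(load moments about A) − R_C·L = 2544 − 130.9×14 = 710.8 kip·ft.

M_A = 710.8 kip·ft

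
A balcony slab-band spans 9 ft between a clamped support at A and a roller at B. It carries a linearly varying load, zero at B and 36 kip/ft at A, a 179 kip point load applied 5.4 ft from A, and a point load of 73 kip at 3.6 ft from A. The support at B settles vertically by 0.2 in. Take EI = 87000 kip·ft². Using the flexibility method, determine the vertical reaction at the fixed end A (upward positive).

Choose R_B as the redundant. The primary structure is the cantilever fixed at A.
Deflection at B on the released cantilever, summing each load's contribution:
  triangular load, peak 36 at the fixed end: w₀L⁴/(30EI) = 7873/EI
  point load 179 at a = 5.4: Pa²(3L − a)/(6EI) = 18791/EI
  point load 73 at a = 3.6: Pa²(3L − a)/(6EI) = 3690/EI
  δ_0 = 30354/EI
Tip deflection under a unit load at B: L³/(3EI) = 243/EI.
With EI = 87000 kip·ft²: δ_0 = 0.34889 ft and δ_{BB} = 0.002793 ft/kip.
Compatibility — the beam at B must follow the support down by 0.01667 ft: δ_0 − R_B·δ_{BB} = 0.01667, so R_B = (0.34889 − 0.01667)/0.002793 = 118.9 kip.
Vertical equilibrium: R_A = ΣP − R_B = 414 − 118.9 = 295.1 kip.

R_A = 295.1 kip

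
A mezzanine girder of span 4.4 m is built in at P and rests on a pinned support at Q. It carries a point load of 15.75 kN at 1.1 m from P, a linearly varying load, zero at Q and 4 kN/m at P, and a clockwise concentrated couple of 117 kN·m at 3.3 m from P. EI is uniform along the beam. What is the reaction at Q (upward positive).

R_Q = 40.51 kN

Remove the prop at Q; the released (primary) structure is a cantilever built in at P.
Free-end deflection of the primary structure under the applied loading (downward +):
  point load 15.75 at a = 1.1: Pa²(3L − a)/(6EI) = 38.43/EI
  triangular load, peak 4 at the fixed end: w₀L⁴/(30EI) = 49.97/EI
  clockwise couple 117 at a = 3.3: M₀a(2L − a)/(2EI) = 1062/EI
  δ_0 = 1150/EI
Tip deflection under a unit load at Q: L³/(3EI) = 28.39/EI.
The prop prevents deflection at Q: R_Q = δ_0/δ_{QQ} = 1150/28.39 = 40.51 kN.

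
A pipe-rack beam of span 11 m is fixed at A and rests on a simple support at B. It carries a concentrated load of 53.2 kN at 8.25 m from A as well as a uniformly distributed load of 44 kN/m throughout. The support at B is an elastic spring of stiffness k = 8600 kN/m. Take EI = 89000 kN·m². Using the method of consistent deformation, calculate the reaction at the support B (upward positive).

R_B = 210.3 kN

Remove the prop at B; the released (primary) structure is a cantilever built in at A.
Primary-structure tip deflection at B by superposition:
  point load 53.2 at a = 8.25: Pa²(3L − a)/(6EI) = 14936/EI
  UDL 44: wL⁴/(8EI) = 80526/EI
  δ_0 = 95462/EI
Tip deflection under a unit load at B: L³/(3EI) = 443.7/EI.
With EI = 89000 kN·m²: δ_0 = 1.0726 m and δ_{BB} = 0.004985 m/kN.
Compatibility — the spring shortens by R_B/k under the reaction it provides: δ_0 − R_B·δ_{BB} = R_B/k. With 1/k = 0.000116 m/kN, R_B = δ_0 / (δ_{BB} + 1/k) = 1.0726 / (0.004985 + 0.000116) = 210.3 kN.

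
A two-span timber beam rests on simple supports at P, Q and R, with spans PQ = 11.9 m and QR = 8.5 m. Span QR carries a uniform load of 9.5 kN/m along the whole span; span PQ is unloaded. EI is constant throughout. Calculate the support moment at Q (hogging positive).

Insert a hinge at Q; M_Q is the redundant, and each span becomes simply supported.
Rotations at Q on the released spans (each span's end-slope, ×1/EI):
  span QR: UDL 9.5: wL³/(24EI) = 243.1/EI
  relative rotation θ_0 = (0 + 243.1)/EI = 243.1/EI
A unit hogging moment at Q produces rotation L₁/(3EI) + L₂/(3EI) = 6.8/EI.
Slope continuity at Q: θ_0 = M_Q·6.8/EI, so M_Q = 243.1/6.8 = 35.75 kN·m (hogging).

M_Q = 35.75 kN·m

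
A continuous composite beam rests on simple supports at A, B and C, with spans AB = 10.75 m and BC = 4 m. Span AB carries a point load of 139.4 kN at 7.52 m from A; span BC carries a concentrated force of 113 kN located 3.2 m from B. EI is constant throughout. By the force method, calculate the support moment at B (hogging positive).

M_B = 206.8 kN·m

Release continuity at B by inserting a hinge; the redundant is the internal moment M_B. The primary structure is two simply-supported spans AB and BC.
Discontinuity in slope at B on the released structure — sum the simple-span end rotations:
  span AB: point load 139.4 at a = 7.52: Pab(L + a)/(6LEI) = 959.1/EI
  span BC: point load 113 at a = 3.2: Pab(L + b)/(6LEI) = 57.86/EI
  relative rotation θ_0 = (959.1 + 57.86)/EI = 1017/EI
A unit hogging moment at B produces rotation L₁/(3EI) + L₂/(3EI) = 4.917/EI.
Compatibility: M_B·(L₁+L₂)/(3EI) = θ_0, giving M_B = 206.8 kN·m (hogging).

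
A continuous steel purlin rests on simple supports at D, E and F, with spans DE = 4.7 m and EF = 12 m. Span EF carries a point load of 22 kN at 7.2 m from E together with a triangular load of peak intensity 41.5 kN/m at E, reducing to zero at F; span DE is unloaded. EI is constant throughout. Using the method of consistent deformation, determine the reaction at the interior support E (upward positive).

Release continuity at E by inserting a hinge; the redundant is the internal moment M_E. The primary structure is two simply-supported spans DE and EF.
Discontinuity in slope at E on the released structure — sum the simple-span end rotations:
  span EF: point load 22 at a = 7.2: Pab(L + b)/(6LEI) = 177.4/EI
  span EF: triangular load, peak 41.5: w₀L³/(45EI) = 1594/EI
  relative rotation θ_0 = (0 + 1771)/EI = 1771/EI
A unit hogging moment at E produces rotation L₁/(3EI) + L₂/(3EI) = 5.567/EI.
Compatibility: M_E·(L₁+L₂)/(3EI) = θ_0, giving M_E = 318.1 kN·m (hogging).
Span DE, ΣM about D with M_E applied at E: R_E^{DE}·4.7 = 0 + 318.1, so R_E^{DE} = 67.69 kN and R_D = 0 − 67.69 = -67.69 kN.
Span EF, ΣM about F: R_E^{EF}·12 = 2098 + 318.1, so R_E^{EF} = 201.3 kN and R_F = 271 − 201.3 = 69.69 kN.
R_E = 67.69 + 201.3 = 269 kN.

R_E = 269 kN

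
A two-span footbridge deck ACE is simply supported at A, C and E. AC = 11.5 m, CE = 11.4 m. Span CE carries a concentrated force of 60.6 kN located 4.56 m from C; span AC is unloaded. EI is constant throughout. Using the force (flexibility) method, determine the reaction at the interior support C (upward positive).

R_C = 47.89 kN

Release continuity at C by inserting a hinge; the redundant is the internal moment M_C. The primary structure is two simply-supported spans AC and CE.
End slopes at the hinge C, treating each span as simply supported:
  span CE: point load 60.6 at a = 4.56: Pab(L + b)/(6LEI) = 504/EI
  relative rotation θ_0 = (0 + 504)/EI = 504/EI
A unit hogging moment at C produces rotation L₁/(3EI) + L₂/(3EI) = 7.633/EI.
Slope continuity at C: θ_0 = M_C·7.633/EI, so M_C = 504/7.633 = 66.03 kN·m (hogging).
Span AC, ΣM about A with M_C applied at C: R_C^{AC}·11.5 = 0 + 66.03, so R_C^{AC} = 5.742 kN and R_A = 0 − 5.742 = -5.742 kN.
Span CE, ΣM about E: R_C^{CE}·11.4 = 414.5 + 66.03, so R_C^{CE} = 42.15 kN and R_E = 60.6 − 42.15 = 18.45 kN.
R_C = 5.742 + 42.15 = 47.89 kN.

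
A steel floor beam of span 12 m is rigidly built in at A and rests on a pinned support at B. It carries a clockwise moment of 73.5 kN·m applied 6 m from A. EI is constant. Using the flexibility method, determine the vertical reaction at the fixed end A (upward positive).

R_A = -6.891 kN

Take the reaction at B as the redundant and release it; the primary structure is a cantilever fixed at A.
Deflection at B on the released cantilever, summing each load's contribution:
  clockwise couple 73.5 at a = 6: M₀a(2L − a)/(2EI) = 3969/EI
Flexibility coefficient — unit upward force at B: δ_{BB} = L³/(3EI) = 576/EI.
The prop prevents deflection at B: R_B = δ_0/δ_{BB} = 3969/576 = 6.891 kN.
Vertical equilibrium: R_A = ΣP − R_B = 0 − 6.891 = -6.891 kN.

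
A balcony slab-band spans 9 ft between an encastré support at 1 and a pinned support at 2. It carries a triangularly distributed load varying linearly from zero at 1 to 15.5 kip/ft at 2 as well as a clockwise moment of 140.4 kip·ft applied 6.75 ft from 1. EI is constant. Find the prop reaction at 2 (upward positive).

Release the roller at 2. Primary structure: cantilever fixed at 1.
Free-end deflection of the primary structure under the applied loading (downward +):
  triangular load, peak 15.5 at the free end: 11w₀L⁴/(120EI) = 9322/EI
  clockwise couple 140.4 at a = 6.75: M₀a(2L − a)/(2EI) = 5331/EI
  δ_0 = 14653/EI
Tip deflection under a unit load at 2: L³/(3EI) = 243/EI.
Compatibility at 2: δ_0 − R_2·δ_{22} = 0, so R_2 = 14653/243 = 60.3 kip.

R_2 = 60.3 kip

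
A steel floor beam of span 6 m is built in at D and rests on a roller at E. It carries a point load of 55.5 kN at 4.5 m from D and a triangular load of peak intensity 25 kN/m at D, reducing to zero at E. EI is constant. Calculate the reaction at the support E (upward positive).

R_E = 50.12 kN

Choose R_E as the redundant. The primary structure is the cantilever fixed at D.
Downward deflection at the released point E due to the loads:
  point load 55.5 at a = 4.5: Pa²(3L − a)/(6EI) = 2529/EI
  triangular load, peak 25 at the fixed end: w₀L⁴/(30EI) = 1080/EI
  δ_0 = 3609/EI
Flexibility coefficient — unit upward force at E: δ_{EE} = L³/(3EI) = 72/EI.
The prop prevents deflection at E: R_E = δ_0/δ_{EE} = 3609/72 = 50.12 kN.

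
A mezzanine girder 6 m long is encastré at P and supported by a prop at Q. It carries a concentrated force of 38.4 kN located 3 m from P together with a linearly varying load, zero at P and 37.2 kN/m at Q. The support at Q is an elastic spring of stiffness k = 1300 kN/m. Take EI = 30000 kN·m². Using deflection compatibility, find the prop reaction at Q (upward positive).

R_Q = 55.57 kN

Choose R_Q as the redundant. The primary structure is the cantilever fixed at P.
Downward deflection at the released point Q due to the loads:
  point load 38.4 at a = 3: Pa²(3L − a)/(6EI) = 864/EI
  triangular load, peak 37.2 at the free end: 11w₀L⁴/(120EI) = 4419/EI
  δ_0 = 5283/EI
Flexibility coefficient — unit upward force at Q: δ_{QQ} = L³/(3EI) = 72/EI.
With EI = 30000 kN·m²: δ_0 = 0.17611 m and δ_{QQ} = 0.0024 m/kN.
Compatibility — the spring shortens by R_Q/k under the reaction it provides: δ_0 − R_Q·δ_{QQ} = R_Q/k. With 1/k = 0.000769 m/kN, R_Q = δ_0 / (δ_{QQ} + 1/k) = 0.17611 / (0.0024 + 0.000769) = 55.57 kN.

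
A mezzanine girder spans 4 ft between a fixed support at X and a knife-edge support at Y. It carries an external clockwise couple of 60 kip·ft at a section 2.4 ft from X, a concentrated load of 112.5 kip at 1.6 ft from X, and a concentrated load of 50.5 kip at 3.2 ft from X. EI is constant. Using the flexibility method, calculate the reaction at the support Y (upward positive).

Choose R_Y as the redundant. The primary structure is the cantilever fixed at X.
Downward deflection at the released point Y due to the loads:
  clockwise couple 60 at a = 2.4: M₀a(2L − a)/(2EI) = 403.2/EI
  point load 112.5 at a = 1.6: Pa²(3L − a)/(6EI) = 499.2/EI
  point load 50.5 at a = 3.2: Pa²(3L − a)/(6EI) = 758.4/EI
  δ_0 = 1661/EI
Tip deflection under a unit load at Y: L³/(3EI) = 21.33/EI.
Compatibility at Y: δ_0 − R_Y·δ_{YY} = 0, so R_Y = 1661/21.33 = 77.85 kip.

R_Y = 77.85 kip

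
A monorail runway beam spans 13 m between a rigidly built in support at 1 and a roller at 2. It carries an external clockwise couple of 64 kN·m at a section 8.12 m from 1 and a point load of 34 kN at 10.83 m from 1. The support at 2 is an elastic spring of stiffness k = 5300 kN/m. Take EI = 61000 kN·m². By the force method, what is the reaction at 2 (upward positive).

R_2 = 31.42 kN

Remove the prop at 2; the released (primary) structure is a cantilever built in at 1.
Primary-structure tip deflection at 2 by superposition:
  clockwise couple 64 at a = 8.12: M₀a(2L − a)/(2EI) = 4646/EI
  point load 34 at a = 10.83: Pa²(3L − a)/(6EI) = 18723/EI
  δ_0 = 23369/EI
Flexibility coefficient — unit upward force at 2: δ_{22} = L³/(3EI) = 732.3/EI.
With EI = 61000 kN·m²: δ_0 = 0.38309 m and δ_{22} = 0.012005 m/kN.
Compatibility — the spring shortens by R_2/k under the reaction it provides: δ_0 − R_2·δ_{22} = R_2/k. With 1/k = 0.000189 m/kN, R_2 = δ_0 / (δ_{22} + 1/k) = 0.38309 / (0.012005 + 0.000189) = 31.42 kN.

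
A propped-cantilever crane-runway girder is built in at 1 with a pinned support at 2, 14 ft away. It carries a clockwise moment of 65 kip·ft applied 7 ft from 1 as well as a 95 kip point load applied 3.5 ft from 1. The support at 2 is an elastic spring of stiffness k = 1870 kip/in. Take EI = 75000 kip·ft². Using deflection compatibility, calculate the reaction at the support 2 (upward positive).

Remove the prop at 2; the released (primary) structure is a cantilever built in at 1.
Free-end deflection of the primary structure under the applied loading (downward +):
  clockwise couple 65 at a = 7: M₀a(2L − a)/(2EI) = 4778/EI
  point load 95 at a = 3.5: Pa²(3L − a)/(6EI) = 7467/EI
  δ_0 = 12245/EI
Flexibility coefficient — unit upward force at 2: δ_{22} = L³/(3EI) = 914.7/EI.
With EI = 75000 kip·ft²: δ_0 = 0.16327 ft and δ_{22} = 0.012196 ft/kip.
Compatibility — the spring shortens by R_2/k under the reaction it provides: δ_0 − R_2·δ_{22} = R_2/k. With 1/k = 1/(1870×12) ft/kip = 0.000045 ft/kip, R_2 = δ_0 / (δ_{22} + 1/k) = 0.16327 / (0.012196 + 0.000045) = 13.34 kip.

R_2 = 13.34 kip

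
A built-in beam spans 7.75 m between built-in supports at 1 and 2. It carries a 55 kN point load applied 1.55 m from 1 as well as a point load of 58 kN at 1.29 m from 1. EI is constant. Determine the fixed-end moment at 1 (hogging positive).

M_1 = 106.5 kN·m

Take the two fixed-end moments M_1, M_2 as redundants; the released structure is the simple span 12.
Simple-span end rotations at 1 and 2 under the given loads:
  at 1: point load 55 at a = 1.55: Pab(L + b)/(6LEI) = 158.6/EI
  at 2: point load 55 at a = 1.55: Pab(L + a)/(6LEI) = 105.7/EI
  at 1: point load 58 at a = 1.29: Pab(L + b)/(6LEI) = 147.7/EI
  at 2: point load 58 at a = 1.29: Pab(L + a)/(6LEI) = 93.96/EI
  θ_10 = 306.3/EI,  θ_20 = 199.7/EI
Flexibility coefficients: a unit moment at one end gives L/(3EI) there and L/(6EI) at the far end, so f₁₁ = f₂₂ = 2.583/EI and f₁₂ = f₂₁ = 1.292/EI.
Compatibility — zero rotation at each built-in end:
  2.583 M_1 + 1.292 M_2 = 306.3
  1.292 M_1 + 2.583 M_2 = 199.7
Solving the pair gives M_1 = 106.5 kN·m and M_2 = 24.02 kN·m (hogging).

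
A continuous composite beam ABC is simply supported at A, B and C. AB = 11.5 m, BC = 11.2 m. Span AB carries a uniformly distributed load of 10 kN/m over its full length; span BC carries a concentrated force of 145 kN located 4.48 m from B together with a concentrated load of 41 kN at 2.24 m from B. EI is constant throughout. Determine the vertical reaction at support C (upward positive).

R_C = 42.07 kN

Insert a hinge at B; M_B is the redundant, and each span becomes simply supported.
Rotations at B on the released spans (each span's end-slope, ×1/EI):
  span AB: UDL 10: wL³/(24EI) = 633.7/EI
  span BC: point load 145 at a = 4.48: Pab(L + b)/(6LEI) = 1164/EI
  span BC: point load 41 at a = 2.24: Pab(L + b)/(6LEI) = 246.9/EI
  relative rotation θ_0 = (633.7 + 1411)/EI = 2045/EI
A unit hogging moment at B produces rotation L₁/(3EI) + L₂/(3EI) = 7.567/EI.
Compatibility: M_B·(L₁+L₂)/(3EI) = θ_0, giving M_B = 270.2 kN·m (hogging).
Span BC, ΣM about C: R_B^{BC}·11.2 = 1342 + 270.2, so R_B^{BC} = 143.9 kN and R_C = 186 − 143.9 = 42.07 kN.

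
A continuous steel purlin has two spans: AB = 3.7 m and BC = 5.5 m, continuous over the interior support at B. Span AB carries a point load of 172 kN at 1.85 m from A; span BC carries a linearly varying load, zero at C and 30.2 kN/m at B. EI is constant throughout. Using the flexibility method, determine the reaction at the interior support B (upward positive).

R_B = 179.5 kN

Insert a hinge at B; M_B is the redundant, and each span becomes simply supported.
Discontinuity in slope at B on the released structure — sum the simple-span end rotations:
  span AB: point load 172 at a = 1.85: Pab(L + a)/(6LEI) = 147.2/EI
  span BC: triangular load, peak 30.2: w₀L³/(45EI) = 111.7/EI
  relative rotation θ_0 = (147.2 + 111.7)/EI = 258.8/EI
A unit hogging moment at B produces rotation L₁/(3EI) + L₂/(3EI) = 3.067/EI.
Slope continuity at B: θ_0 = M_B·3.067/EI, so M_B = 258.8/3.067 = 84.4 kN·m (hogging).
Span AB, ΣM about A with M_B applied at B: R_B^{AB}·3.7 = 318.2 + 84.4, so R_B^{AB} = 108.8 kN and R_A = 172 − 108.8 = 63.19 kN.
Span BC, ΣM about C: R_B^{BC}·5.5 = 304.5 + 84.4, so R_B^{BC} = 70.71 kN and R_C = 83.05 − 70.71 = 12.34 kN.
R_B = 108.8 + 70.71 = 179.5 kN.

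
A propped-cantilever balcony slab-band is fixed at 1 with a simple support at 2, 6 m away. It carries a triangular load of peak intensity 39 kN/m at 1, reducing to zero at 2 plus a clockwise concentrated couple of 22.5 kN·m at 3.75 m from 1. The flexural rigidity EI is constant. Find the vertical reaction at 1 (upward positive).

R_1 = 88.77 kN

Choose R_2 as the redundant. The primary structure is the cantilever fixed at 1.
Free-end deflection of the primary structure under the applied loading (downward +):
  triangular load, peak 39 at the fixed end: w₀L⁴/(30EI) = 1685/EI
  clockwise couple 22.5 at a = 3.75: M₀a(2L − a)/(2EI) = 348/EI
  δ_0 = 2033/EI
Flexibility coefficient — unit upward force at 2: δ_{22} = L³/(3EI) = 72/EI.
The prop prevents deflection at 2: R_2 = δ_0/δ_{22} = 2033/72 = 28.23 kN.
Vertical equilibrium: R_1 = ΣP − R_2 = 117 − 28.23 = 88.77 kN.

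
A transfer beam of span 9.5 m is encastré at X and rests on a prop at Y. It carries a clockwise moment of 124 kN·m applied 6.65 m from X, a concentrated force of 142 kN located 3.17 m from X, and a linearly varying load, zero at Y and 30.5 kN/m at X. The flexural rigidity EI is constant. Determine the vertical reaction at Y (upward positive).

R_Y = 67.87 kN

Take the reaction at Y as the redundant and release it; the primary structure is a cantilever fixed at X.
Deflection at Y on the released cantilever, summing each load's contribution:
  clockwise couple 124 at a = 6.65: M₀a(2L − a)/(2EI) = 5092/EI
  point load 142 at a = 3.17: Pa²(3L − a)/(6EI) = 6024/EI
  triangular load, peak 30.5 at the fixed end: w₀L⁴/(30EI) = 8281/EI
  δ_0 = 19397/EI
Tip deflection under a unit load at Y: L³/(3EI) = 285.8/EI.
The prop prevents deflection at Y: R_Y = δ_0/δ_{YY} = 19397/285.8 = 67.87 kN.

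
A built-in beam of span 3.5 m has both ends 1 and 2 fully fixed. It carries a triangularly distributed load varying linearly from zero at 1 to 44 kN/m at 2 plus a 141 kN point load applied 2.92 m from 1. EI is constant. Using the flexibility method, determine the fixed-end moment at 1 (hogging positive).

Take the two fixed-end moments M_1, M_2 as redundants; the released structure is the simple span 12.
Simple-span end rotations at 1 and 2 under the given loads:
  at 1: triangular load, peak 44: 7w₀L³/(360EI) = 36.68/EI
  at 2: triangular load, peak 44: w₀L³/(45EI) = 41.92/EI
  at 1: point load 141 at a = 2.92: Pab(L + b)/(6LEI) = 46.39/EI
  at 2: point load 141 at a = 2.92: Pab(L + a)/(6LEI) = 73/EI
  θ_10 = 83.08/EI,  θ_20 = 114.9/EI
Flexibility coefficients: a unit moment at one end gives L/(3EI) there and L/(6EI) at the far end, so f₁₁ = f₂₂ = 1.167/EI and f₁₂ = f₂₁ = 0.5833/EI.
Compatibility — zero rotation at each built-in end:
  1.167 M_1 + 0.5833 M_2 = 83.08
  0.5833 M_1 + 1.167 M_2 = 114.9
Solving the pair gives M_1 = 29.27 kN·m and M_2 = 83.87 kN·m (hogging).

M_1 = 29.27 kN·m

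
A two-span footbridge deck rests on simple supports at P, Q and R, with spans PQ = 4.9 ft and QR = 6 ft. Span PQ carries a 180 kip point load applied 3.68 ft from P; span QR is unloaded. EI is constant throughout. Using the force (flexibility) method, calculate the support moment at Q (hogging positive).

Take M_Q as the redundant. Released structure: two simple spans PQ and QR with a hinge at Q.
Discontinuity in slope at Q on the released structure — sum the simple-span end rotations:
  span PQ: point load 180 at a = 3.68: Pab(L + a)/(6LEI) = 235.8/EI
  relative rotation θ_0 = (235.8 + 0)/EI = 235.8/EI
A unit hogging moment at Q produces rotation L₁/(3EI) + L₂/(3EI) = 3.633/EI.
Slope continuity at Q: θ_0 = M_Q·3.633/EI, so M_Q = 235.8/3.633 = 64.91 kip·ft (hogging).

M_Q = 64.91 kip·ft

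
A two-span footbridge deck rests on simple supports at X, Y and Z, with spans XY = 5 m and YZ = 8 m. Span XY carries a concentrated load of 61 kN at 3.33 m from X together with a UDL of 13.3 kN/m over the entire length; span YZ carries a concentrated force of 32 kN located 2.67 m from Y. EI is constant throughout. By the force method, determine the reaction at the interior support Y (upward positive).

Release continuity at Y by inserting a hinge; the redundant is the internal moment M_Y. The primary structure is two simply-supported spans XY and YZ.
Discontinuity in slope at Y on the released structure — sum the simple-span end rotations:
  span XY: point load 61 at a = 3.33: Pab(L + a)/(6LEI) = 94.19/EI
  span XY: UDL 13.3: wL³/(24EI) = 69.27/EI
  span YZ: point load 32 at a = 2.67: Pab(L + b)/(6LEI) = 126.5/EI
  relative rotation θ_0 = (163.5 + 126.5)/EI = 289.9/EI
A unit hogging moment at Y produces rotation L₁/(3EI) + L₂/(3EI) = 4.333/EI.
Slope continuity at Y: θ_0 = M_Y·4.333/EI, so M_Y = 289.9/4.333 = 66.91 kN·m (hogging).
Span XY, ΣM about X with M_Y applied at Y: R_Y^{XY}·5 = 369.4 + 66.91, so R_Y^{XY} = 87.26 kN and R_X = 127.5 − 87.26 = 40.24 kN.
Span YZ, ΣM about Z: R_Y^{YZ}·8 = 170.6 + 66.91, so R_Y^{YZ} = 29.68 kN and R_Z = 32 − 29.68 = 2.317 kN.
R_Y = 87.26 + 29.68 = 116.9 kN.

R_Y = 116.9 kN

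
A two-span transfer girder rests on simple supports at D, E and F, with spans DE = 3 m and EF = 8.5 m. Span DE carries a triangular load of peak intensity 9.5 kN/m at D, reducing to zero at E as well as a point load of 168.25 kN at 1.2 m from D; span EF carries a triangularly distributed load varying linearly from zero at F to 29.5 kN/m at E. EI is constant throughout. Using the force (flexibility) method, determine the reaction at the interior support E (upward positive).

Release continuity at E by inserting a hinge; the redundant is the internal moment M_E. The primary structure is two simply-supported spans DE and EF.
Rotations at E on the released spans (each span's end-slope, ×1/EI):
  span DE: triangular load, peak 9.5: 7w₀L³/(360EI) = 4.987/EI
  span DE: point load 168.25 at a = 1.2: Pab(L + a)/(6LEI) = 84.8/EI
  span EF: triangular load, peak 29.5: w₀L³/(45EI) = 402.6/EI
  relative rotation θ_0 = (89.79 + 402.6)/EI = 492.4/EI
A unit hogging moment at E produces rotation L₁/(3EI) + L₂/(3EI) = 3.833/EI.
Compatibility: M_E·(L₁+L₂)/(3EI) = θ_0, giving M_E = 128.4 kN·m (hogging).
Span DE, ΣM about D with M_E applied at E: R_E^{DE}·3 = 216.2 + 128.4, so R_E^{DE} = 114.9 kN and R_D = 182.5 − 114.9 = 67.63 kN.
Span EF, ΣM about F: R_E^{EF}·8.5 = 710.5 + 128.4, so R_E^{EF} = 98.69 kN and R_F = 125.4 − 98.69 = 26.68 kN.
R_E = 114.9 + 98.69 = 213.6 kN.

R_E = 213.6 kN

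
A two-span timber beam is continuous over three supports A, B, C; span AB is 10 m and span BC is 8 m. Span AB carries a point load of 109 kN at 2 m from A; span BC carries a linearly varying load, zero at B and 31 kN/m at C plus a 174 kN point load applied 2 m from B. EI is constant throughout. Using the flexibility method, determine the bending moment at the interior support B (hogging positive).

M_B = 211.1 kN·m

Take M_B as the redundant. Released structure: two simple spans AB and BC with a hinge at B.
Discontinuity in slope at B on the released structure — sum the simple-span end rotations:
  span AB: point load 109 at a = 2: Pab(L + a)/(6LEI) = 348.8/EI
  span BC: triangular load, peak 31: 7w₀L³/(360EI) = 308.6/EI
  span BC: point load 174 at a = 2: Pab(L + b)/(6LEI) = 609/EI
  relative rotation θ_0 = (348.8 + 917.6)/EI = 1266/EI
A unit hogging moment at B produces rotation L₁/(3EI) + L₂/(3EI) = 6/EI.
Slope continuity at B: θ_0 = M_B·6/EI, so M_B = 1266/6 = 211.1 kN·m (hogging).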